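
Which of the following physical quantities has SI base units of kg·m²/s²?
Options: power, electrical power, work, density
Checking the SI base units of each option:
  power (P = W/t): kg·m²/s³  ✗
  electrical power (P = IV): kg·m²/s³  ✗
  work (W = Fd): kg·m²/s²  ✓ matches
  density (ρ = m/V): kg/m³  ✗

Only work has units kg·m²/s².

Answer: work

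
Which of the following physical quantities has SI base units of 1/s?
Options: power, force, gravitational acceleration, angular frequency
Checking the SI base units of each option:
  power (P = W/t): kg·m²/s³  ✗
  force (F = ma): kg·m/s²  ✗
  gravitational acceleration (g = GM/r²): m/s²  ✗
  angular frequency (ω = 2πf): 1/s  ✓ matches

Only angular frequency has units 1/s.

Answer: angular frequency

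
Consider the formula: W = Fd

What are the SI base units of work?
Units of each symbol in W = Fd:
  F (force): kg·m/s²
  d (displacement): m

Multiplying the contributions: [kg·m/s²] · [m]
Adding exponents of each base unit: kg: 1, m: 2, s: -2
SI base units of work: kg·m²/s²

Answer: kg·m²/s²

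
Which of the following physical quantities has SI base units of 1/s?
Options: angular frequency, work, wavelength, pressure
Checking the SI base units of each option:
  angular frequency (ω = 2πf): 1/s  ✓ matches
  work (W = Fd): kg·m²/s²  ✗
  wavelength (λ = v/f): m  ✗
  pressure (P = F/A): kg/(m·s²)  ✗

Only angular frequency has units 1/s.

Answer: angular frequency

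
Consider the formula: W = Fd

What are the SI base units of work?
Units of each symbol in W = Fd:
  F (force): kg·m/s²
  d (displacement): m

Multiplying the contributions: [kg·m/s²] · [m]
Adding exponents of each base unit: kg: 1, m: 2, s: -2
SI base units of work: kg·m²/s²

Answer: kg·m²/s²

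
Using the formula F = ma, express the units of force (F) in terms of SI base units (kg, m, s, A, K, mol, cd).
Units of each symbol in F = ma:
  m (mass): kg
  a (acceleration): m/s²

Multiplying the contributions: [kg] · [m/s²]
Adding exponents of each base unit: kg: 1, m: 1, s: -2
SI base units of force: kg·m/s²

Answer: kg·m/s²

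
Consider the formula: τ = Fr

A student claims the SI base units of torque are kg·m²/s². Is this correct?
Units of each symbol in τ = Fr:
  F (force): kg·m/s²
  r (lever arm): m

Multiplying the contributions: [kg·m/s²] · [m]
Adding exponents of each base unit: kg: 1, m: 2, s: -2
SI base units of torque: kg·m²/s²

The claimed units kg·m²/s² match the derived units, so the claim is correct.

Answer: Yes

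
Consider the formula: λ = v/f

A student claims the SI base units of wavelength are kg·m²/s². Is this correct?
Units of each symbol in λ = v/f:
  v (wave speed): m/s
  f (frequency): 1/s  → in the denominator, contributes s

Multiplying the contributions: [m/s] · [s]
Adding exponents of each base unit: m: 1
SI base units of wavelength: m

The claimed units kg·m²/s² (exponents kg: 1, m: 2, s: -2) do not match the derived units m (exponents m: 1), so the claim is incorrect.

Answer: No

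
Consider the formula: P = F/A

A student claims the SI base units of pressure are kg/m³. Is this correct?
Units of each symbol in P = F/A:
  F (force): kg·m/s²
  A (area): m²  → in the denominator, contributes 1/m²

Multiplying the contributions: [kg·m/s²] · [1/m²]
Adding exponents of each base unit: kg: 1, m: -1, s: -2
SI base units of pressure: kg/(m·s²)

The claimed units kg/m³ (exponents kg: 1, m: -3) do not match the derived units kg/(m·s²) (exponents kg: 1, m: -1, s: -2), so the claim is incorrect.

Answer: No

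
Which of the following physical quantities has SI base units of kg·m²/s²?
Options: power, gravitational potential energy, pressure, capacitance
Checking the SI base units of each option:
  power (P = W/t): kg·m²/s³  ✗
  gravitational potential energy (U = -GMm/r): kg·m²/s²  ✓ matches
  pressure (P = F/A): kg/(m·s²)  ✗
  capacitance (C = Q/V): s⁴·A²/(kg·m²)  ✗

Only gravitational potential energy has units kg·m²/s².

Answer: gravitational potential energy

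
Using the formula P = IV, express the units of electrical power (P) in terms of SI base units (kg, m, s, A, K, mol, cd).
Units of each symbol in P = IV:
  I (current): A
  V (voltage, in volts): kg·m²/(s³·A)

Multiplying the contributions: [A] · [kg·m²/(s³·A)]
Adding exponents of each base unit: kg: 1, m: 2, s: -3
SI base units of electrical power: kg·m²/s³

Answer: kg·m²/s³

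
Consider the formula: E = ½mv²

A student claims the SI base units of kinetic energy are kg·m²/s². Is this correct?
Units of each symbol in E = ½mv²:
  m (mass): kg
  v (speed): m/s  → to the power 2, contributes m²/s²
  The factor ½ is dimensionless.

Multiplying the contributions: [kg] · [m²/s²]
Adding exponents of each base unit: kg: 1, m: 2, s: -2
SI base units of kinetic energy: kg·m²/s²

The claimed units kg·m²/s² match the derived units, so the claim is correct.

Answer: Yes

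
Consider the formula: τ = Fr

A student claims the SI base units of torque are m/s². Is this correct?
Units of each symbol in τ = Fr:
  F (force): kg·m/s²
  r (lever arm): m

Multiplying the contributions: [kg·m/s²] · [m]
Adding exponents of each base unit: kg: 1, m: 2, s: -2
SI base units of torque: kg·m²/s²

The claimed units m/s² (exponents m: 1, s: -2) do not match the derived units kg·m²/s² (exponents kg: 1, m: 2, s: -2), so the claim is incorrect.

Answer: No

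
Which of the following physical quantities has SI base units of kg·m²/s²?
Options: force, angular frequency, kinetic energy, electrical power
Checking the SI base units of each option:
  force (F = ma): kg·m/s²  ✗
  angular frequency (ω = 2πf): 1/s  ✗
  kinetic energy (E = ½mv²): kg·m²/s²  ✓ matches
  electrical power (P = IV): kg·m²/s³  ✗

Only kinetic energy has units kg·m²/s².

Answer: kinetic energy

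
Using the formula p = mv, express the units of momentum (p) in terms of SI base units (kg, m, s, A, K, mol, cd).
Units of each symbol in p = mv:
  m (mass): kg
  v (velocity): m/s

Multiplying the contributions: [kg] · [m/s]
Adding exponents of each base unit: kg: 1, m: 1, s: -1
SI base units of momentum: kg·m/s

Answer: kg·m/s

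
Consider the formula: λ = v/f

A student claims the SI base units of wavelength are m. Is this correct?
Units of each symbol in λ = v/f:
  v (wave speed): m/s
  f (frequency): 1/s  → in the denominator, contributes s

Multiplying the contributions: [m/s] · [s]
Adding exponents of each base unit: m: 1
SI base units of wavelength: m

The claimed units m match the derived units, so the claim is correct.

Answer: Yes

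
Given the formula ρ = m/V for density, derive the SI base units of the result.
Units of each symbol in ρ = m/V:
  m (mass): kg
  V (volume): m³  → in the denominator, contributes 1/m³

Multiplying the contributions: [kg] · [1/m³]
Adding exponents of each base unit: kg: 1, m: -3
SI base units of density: kg/m³

Answer: kg/m³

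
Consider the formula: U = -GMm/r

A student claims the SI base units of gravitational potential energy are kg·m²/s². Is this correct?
Units of each symbol in U = -GMm/r:
  G (gravitational constant): m³/(kg·s²)
  M (mass): kg
  m (mass): kg
  r (distance): m  → in the denominator, contributes 1/m
  The minus sign does not affect the units.

Multiplying the contributions: [m³/(kg·s²)] · [kg] · [kg] · [1/m]
Adding exponents of each base unit: kg: 1, m: 2, s: -2
SI base units of gravitational potential energy: kg·m²/s²

The claimed units kg·m²/s² match the derived units, so the claim is correct.

Answer: Yes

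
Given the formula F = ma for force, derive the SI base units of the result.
Units of each symbol in F = ma:
  m (mass): kg
  a (acceleration): m/s²

Multiplying the contributions: [kg] · [m/s²]
Adding exponents of each base unit: kg: 1, m: 1, s: -2
SI base units of force: kg·m/s²

Answer: kg·m/s²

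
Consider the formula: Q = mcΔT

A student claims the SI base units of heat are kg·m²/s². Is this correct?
Units of each symbol in Q = mcΔT:
  m (mass): kg
  c (specific heat capacity, in J/(kg·K)): m²/(s²·K)
  ΔT (temperature change): K

Multiplying the contributions: [kg] · [m²/(s²·K)] · [K]
Adding exponents of each base unit: kg: 1, m: 2, s: -2
SI base units of heat: kg·m²/s²

The claimed units kg·m²/s² match the derived units, so the claim is correct.

Answer: Yes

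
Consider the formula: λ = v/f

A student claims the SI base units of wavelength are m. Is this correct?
Units of each symbol in λ = v/f:
  v (wave speed): m/s
  f (frequency): 1/s  → in the denominator, contributes s

Multiplying the contributions: [m/s] · [s]
Adding exponents of each base unit: m: 1
SI base units of wavelength: m

The claimed units m match the derived units, so the claim is correct.

Answer: Yes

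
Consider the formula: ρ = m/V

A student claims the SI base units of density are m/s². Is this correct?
Units of each symbol in ρ = m/V:
  m (mass): kg
  V (volume): m³  → in the denominator, contributes 1/m³

Multiplying the contributions: [kg] · [1/m³]
Adding exponents of each base unit: kg: 1, m: -3
SI base units of density: kg/m³

The claimed units m/s² (exponents m: 1, s: -2) do not match the derived units kg/m³ (exponents kg: 1, m: -3), so the claim is incorrect.

Answer: No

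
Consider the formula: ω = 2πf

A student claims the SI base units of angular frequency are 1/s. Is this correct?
Units of each symbol in ω = 2πf:
  f (frequency): 1/s
  The factor 2π is dimensionless.

Multiplying the contributions: [1/s]
Adding exponents of each base unit: s: -1
SI base units of angular frequency: 1/s

The claimed units 1/s match the derived units, so the claim is correct.

Answer: Yes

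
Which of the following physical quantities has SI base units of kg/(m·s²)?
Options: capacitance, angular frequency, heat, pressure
Checking the SI base units of each option:
  capacitance (C = Q/V): s⁴·A²/(kg·m²)  ✗
  angular frequency (ω = 2πf): 1/s  ✗
  heat (Q = mcΔT): kg·m²/s²  ✗
  pressure (P = F/A): kg/(m·s²)  ✓ matches

Only pressure has units kg/(m·s²).

Answer: pressure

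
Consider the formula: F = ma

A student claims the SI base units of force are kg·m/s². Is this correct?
Units of each symbol in F = ma:
  m (mass): kg
  a (acceleration): m/s²

Multiplying the contributions: [kg] · [m/s²]
Adding exponents of each base unit: kg: 1, m: 1, s: -2
SI base units of force: kg·m/s²

The claimed units kg·m/s² match the derived units, so the claim is correct.

Answer: Yes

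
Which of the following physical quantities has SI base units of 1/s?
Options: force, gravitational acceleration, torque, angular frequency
Checking the SI base units of each option:
  force (F = ma): kg·m/s²  ✗
  gravitational acceleration (g = GM/r²): m/s²  ✗
  torque (τ = Fr): kg·m²/s²  ✗
  angular frequency (ω = 2πf): 1/s  ✓ matches

Only angular frequency has units 1/s.

Answer: angular frequency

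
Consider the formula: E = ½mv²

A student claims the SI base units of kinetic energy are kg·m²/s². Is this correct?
Units of each symbol in E = ½mv²:
  m (mass): kg
  v (speed): m/s  → to the power 2, contributes m²/s²
  The factor ½ is dimensionless.

Multiplying the contributions: [kg] · [m²/s²]
Adding exponents of each base unit: kg: 1, m: 2, s: -2
SI base units of kinetic energy: kg·m²/s²

The claimed units kg·m²/s² match the derived units, so the claim is correct.

Answer: Yes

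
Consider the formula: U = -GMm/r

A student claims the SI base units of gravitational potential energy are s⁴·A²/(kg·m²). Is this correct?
Units of each symbol in U = -GMm/r:
  G (gravitational constant): m³/(kg·s²)
  M (mass): kg
  m (mass): kg
  r (distance): m  → in the denominator, contributes 1/m
  The minus sign does not affect the units.

Multiplying the contributions: [m³/(kg·s²)] · [kg] · [kg] · [1/m]
Adding exponents of each base unit: kg: 1, m: 2, s: -2
SI base units of gravitational potential energy: kg·m²/s²

The claimed units s⁴·A²/(kg·m²) (exponents kg: -1, m: -2, s: 4, A: 2) do not match the derived units kg·m²/s² (exponents kg: 1, m: 2, s: -2), so the claim is incorrect.

Answer: No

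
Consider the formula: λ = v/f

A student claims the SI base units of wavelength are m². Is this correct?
Units of each symbol in λ = v/f:
  v (wave speed): m/s
  f (frequency): 1/s  → in the denominator, contributes s

Multiplying the contributions: [m/s] · [s]
Adding exponents of each base unit: m: 1
SI base units of wavelength: m

The claimed units m² (exponents m: 2) do not match the derived units m (exponents m: 1), so the claim is incorrect.

Answer: No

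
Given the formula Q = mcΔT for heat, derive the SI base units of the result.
Units of each symbol in Q = mcΔT:
  m (mass): kg
  c (specific heat capacity, in J/(kg·K)): m²/(s²·K)
  ΔT (temperature change): K

Multiplying the contributions: [kg] · [m²/(s²·K)] · [K]
Adding exponents of each base unit: kg: 1, m: 2, s: -2
SI base units of heat: kg·m²/s²

Answer: kg·m²/s²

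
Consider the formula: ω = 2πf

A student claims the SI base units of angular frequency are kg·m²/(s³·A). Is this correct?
Units of each symbol in ω = 2πf:
  f (frequency): 1/s
  The factor 2π is dimensionless.

Multiplying the contributions: [1/s]
Adding exponents of each base unit: s: -1
SI base units of angular frequency: 1/s

The claimed units kg·m²/(s³·A) (exponents kg: 1, m: 2, s: -3, A: -1) do not match the derived units 1/s (exponents s: -1), so the claim is incorrect.

Answer: No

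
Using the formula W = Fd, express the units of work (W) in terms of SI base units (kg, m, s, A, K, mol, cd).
Units of each symbol in W = Fd:
  F (force): kg·m/s²
  d (displacement): m

Multiplying the contributions: [kg·m/s²] · [m]
Adding exponents of each base unit: kg: 1, m: 2, s: -2
SI base units of work: kg·m²/s²

Answer: kg·m²/s²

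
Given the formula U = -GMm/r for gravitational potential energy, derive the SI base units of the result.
Units of each symbol in U = -GMm/r:
  G (gravitational constant): m³/(kg·s²)
  M (mass): kg
  m (mass): kg
  r (distance): m  → in the denominator, contributes 1/m
  The minus sign does not affect the units.

Multiplying the contributions: [m³/(kg·s²)] · [kg] · [kg] · [1/m]
Adding exponents of each base unit: kg: 1, m: 2, s: -2
SI base units of gravitational potential energy: kg·m²/s²

Answer: kg·m²/s²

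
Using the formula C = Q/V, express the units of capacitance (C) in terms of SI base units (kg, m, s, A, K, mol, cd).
Units of each symbol in C = Q/V:
  Q (charge, in coulombs): s·A
  V (voltage, in volts): kg·m²/(s³·A)  → in the denominator, contributes s³·A/(kg·m²)

Multiplying the contributions: [s·A] · [s³·A/(kg·m²)]
Adding exponents of each base unit: kg: -1, m: -2, s: 4, A: 2
SI base units of capacitance: s⁴·A²/(kg·m²)

Answer: s⁴·A²/(kg·m²)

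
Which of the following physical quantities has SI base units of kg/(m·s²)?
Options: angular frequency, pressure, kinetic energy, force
Checking the SI base units of each option:
  angular frequency (ω = 2πf): 1/s  ✗
  pressure (P = F/A): kg/(m·s²)  ✓ matches
  kinetic energy (E = ½mv²): kg·m²/s²  ✗
  force (F = ma): kg·m/s²  ✗

Only pressure has units kg/(m·s²).

Answer: pressure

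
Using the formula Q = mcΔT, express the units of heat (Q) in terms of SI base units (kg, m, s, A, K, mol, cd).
Units of each symbol in Q = mcΔT:
  m (mass): kg
  c (specific heat capacity, in J/(kg·K)): m²/(s²·K)
  ΔT (temperature change): K

Multiplying the contributions: [kg] · [m²/(s²·K)] · [K]
Adding exponents of each base unit: kg: 1, m: 2, s: -2
SI base units of heat: kg·m²/s²

Answer: kg·m²/s²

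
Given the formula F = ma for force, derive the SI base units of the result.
Units of each symbol in F = ma:
  m (mass): kg
  a (acceleration): m/s²

Multiplying the contributions: [kg] · [m/s²]
Adding exponents of each base unit: kg: 1, m: 1, s: -2
SI base units of force: kg·m/s²

Answer: kg·m/s²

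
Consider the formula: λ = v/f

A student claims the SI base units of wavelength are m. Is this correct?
Units of each symbol in λ = v/f:
  v (wave speed): m/s
  f (frequency): 1/s  → in the denominator, contributes s

Multiplying the contributions: [m/s] · [s]
Adding exponents of each base unit: m: 1
SI base units of wavelength: m

The claimed units m match the derived units, so the claim is correct.

Answer: Yes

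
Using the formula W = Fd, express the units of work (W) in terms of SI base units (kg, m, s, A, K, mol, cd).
Units of each symbol in W = Fd:
  F (force): kg·m/s²
  d (displacement): m

Multiplying the contributions: [kg·m/s²] · [m]
Adding exponents of each base unit: kg: 1, m: 2, s: -2
SI base units of work: kg·m²/s²

Answer: kg·m²/s²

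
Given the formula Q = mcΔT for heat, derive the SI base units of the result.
Units of each symbol in Q = mcΔT:
  m (mass): kg
  c (specific heat capacity, in J/(kg·K)): m²/(s²·K)
  ΔT (temperature change): K

Multiplying the contributions: [kg] · [m²/(s²·K)] · [K]
Adding exponents of each base unit: kg: 1, m: 2, s: -2
SI base units of heat: kg·m²/s²

Answer: kg·m²/s²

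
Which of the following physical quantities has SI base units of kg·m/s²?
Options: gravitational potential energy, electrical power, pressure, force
Checking the SI base units of each option:
  gravitational potential energy (U = -GMm/r): kg·m²/s²  ✗
  electrical power (P = IV): kg·m²/s³  ✗
  pressure (P = F/A): kg/(m·s²)  ✗
  force (F = ma): kg·m/s²  ✓ matches

Only force has units kg·m/s².

Answer: force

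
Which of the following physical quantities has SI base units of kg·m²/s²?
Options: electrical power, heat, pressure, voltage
Checking the SI base units of each option:
  electrical power (P = IV): kg·m²/s³  ✗
  heat (Q = mcΔT): kg·m²/s²  ✓ matches
  pressure (P = F/A): kg/(m·s²)  ✗
  voltage (V = IR): kg·m²/(s³·A)  ✗

Only heat has units kg·m²/s².

Answer: heat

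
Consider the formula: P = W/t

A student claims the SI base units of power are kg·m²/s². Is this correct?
Units of each symbol in P = W/t:
  W (work): kg·m²/s²
  t (time): s  → in the denominator, contributes 1/s

Multiplying the contributions: [kg·m²/s²] · [1/s]
Adding exponents of each base unit: kg: 1, m: 2, s: -3
SI base units of power: kg·m²/s³

The claimed units kg·m²/s² (exponents kg: 1, m: 2, s: -2) do not match the derived units kg·m²/s³ (exponents kg: 1, m: 2, s: -3), so the claim is incorrect.

Answer: No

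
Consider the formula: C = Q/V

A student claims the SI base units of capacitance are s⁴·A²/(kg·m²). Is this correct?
Units of each symbol in C = Q/V:
  Q (charge, in coulombs): s·A
  V (voltage, in volts): kg·m²/(s³·A)  → in the denominator, contributes s³·A/(kg·m²)

Multiplying the contributions: [s·A] · [s³·A/(kg·m²)]
Adding exponents of each base unit: kg: -1, m: -2, s: 4, A: 2
SI base units of capacitance: s⁴·A²/(kg·m²)

The claimed units s⁴·A²/(kg·m²) match the derived units, so the claim is correct.

Answer: Yes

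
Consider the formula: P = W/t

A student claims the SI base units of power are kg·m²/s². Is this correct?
Units of each symbol in P = W/t:
  W (work): kg·m²/s²
  t (time): s  → in the denominator, contributes 1/s

Multiplying the contributions: [kg·m²/s²] · [1/s]
Adding exponents of each base unit: kg: 1, m: 2, s: -3
SI base units of power: kg·m²/s³

The claimed units kg·m²/s² (exponents kg: 1, m: 2, s: -2) do not match the derived units kg·m²/s³ (exponents kg: 1, m: 2, s: -3), so the claim is incorrect.

Answer: No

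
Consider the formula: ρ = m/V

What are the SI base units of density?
Units of each symbol in ρ = m/V:
  m (mass): kg
  V (volume): m³  → in the denominator, contributes 1/m³

Multiplying the contributions: [kg] · [1/m³]
Adding exponents of each base unit: kg: 1, m: -3
SI base units of density: kg/m³

Answer: kg/m³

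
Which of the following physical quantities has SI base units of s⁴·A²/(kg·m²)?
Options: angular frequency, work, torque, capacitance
Checking the SI base units of each option:
  angular frequency (ω = 2πf): 1/s  ✗
  work (W = Fd): kg·m²/s²  ✗
  torque (τ = Fr): kg·m²/s²  ✗
  capacitance (C = Q/V): s⁴·A²/(kg·m²)  ✓ matches

Only capacitance has units s⁴·A²/(kg·m²).

Answer: capacitance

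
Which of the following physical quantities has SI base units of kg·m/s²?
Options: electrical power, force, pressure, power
Checking the SI base units of each option:
  electrical power (P = IV): kg·m²/s³  ✗
  force (F = ma): kg·m/s²  ✓ matches
  pressure (P = F/A): kg/(m·s²)  ✗
  power (P = W/t): kg·m²/s³  ✗

Only force has units kg·m/s².

Answer: force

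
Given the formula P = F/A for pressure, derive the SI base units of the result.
Units of each symbol in P = F/A:
  F (force): kg·m/s²
  A (area): m²  → in the denominator, contributes 1/m²

Multiplying the contributions: [kg·m/s²] · [1/m²]
Adding exponents of each base unit: kg: 1, m: -1, s: -2
SI base units of pressure: kg/(m·s²)

Answer: kg/(m·s²)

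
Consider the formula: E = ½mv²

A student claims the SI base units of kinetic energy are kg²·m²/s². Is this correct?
Units of each symbol in E = ½mv²:
  m (mass): kg
  v (speed): m/s  → to the power 2, contributes m²/s²
  The factor ½ is dimensionless.

Multiplying the contributions: [kg] · [m²/s²]
Adding exponents of each base unit: kg: 1, m: 2, s: -2
SI base units of kinetic energy: kg·m²/s²

The claimed units kg²·m²/s² (exponents kg: 2, m: 2, s: -2) do not match the derived units kg·m²/s² (exponents kg: 1, m: 2, s: -2), so the claim is incorrect.

Answer: No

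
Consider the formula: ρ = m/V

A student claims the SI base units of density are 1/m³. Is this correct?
Units of each symbol in ρ = m/V:
  m (mass): kg
  V (volume): m³  → in the denominator, contributes 1/m³

Multiplying the contributions: [kg] · [1/m³]
Adding exponents of each base unit: kg: 1, m: -3
SI base units of density: kg/m³

The claimed units 1/m³ (exponents m: -3) do not match the derived units kg/m³ (exponents kg: 1, m: -3), so the claim is incorrect.

Answer: No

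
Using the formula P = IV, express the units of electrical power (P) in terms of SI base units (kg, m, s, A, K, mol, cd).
Units of each symbol in P = IV:
  I (current): A
  V (voltage, in volts): kg·m²/(s³·A)

Multiplying the contributions: [A] · [kg·m²/(s³·A)]
Adding exponents of each base unit: kg: 1, m: 2, s: -3
SI base units of electrical power: kg·m²/s³

Answer: kg·m²/s³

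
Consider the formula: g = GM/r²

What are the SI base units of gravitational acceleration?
Units of each symbol in g = GM/r²:
  G (gravitational constant): m³/(kg·s²)
  M (mass): kg
  r (distance): m  → to the power 2 in the denominator, contributes 1/m²

Multiplying the contributions: [m³/(kg·s²)] · [kg] · [1/m²]
Adding exponents of each base unit: m: 1, s: -2
SI base units of gravitational acceleration: m/s²

Answer: m/s²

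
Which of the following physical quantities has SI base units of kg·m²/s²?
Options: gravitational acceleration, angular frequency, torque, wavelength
Checking the SI base units of each option:
  gravitational acceleration (g = GM/r²): m/s²  ✗
  angular frequency (ω = 2πf): 1/s  ✗
  torque (τ = Fr): kg·m²/s²  ✓ matches
  wavelength (λ = v/f): m  ✗

Only torque has units kg·m²/s².

Answer: torque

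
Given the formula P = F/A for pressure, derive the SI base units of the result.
Units of each symbol in P = F/A:
  F (force): kg·m/s²
  A (area): m²  → in the denominator, contributes 1/m²

Multiplying the contributions: [kg·m/s²] · [1/m²]
Adding exponents of each base unit: kg: 1, m: -1, s: -2
SI base units of pressure: kg/(m·s²)

Answer: kg/(m·s²)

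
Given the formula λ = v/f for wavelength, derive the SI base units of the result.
Units of each symbol in λ = v/f:
  v (wave speed): m/s
  f (frequency): 1/s  → in the denominator, contributes s

Multiplying the contributions: [m/s] · [s]
Adding exponents of each base unit: m: 1
SI base units of wavelength: m

Answer: m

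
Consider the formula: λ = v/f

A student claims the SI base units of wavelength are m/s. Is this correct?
Units of each symbol in λ = v/f:
  v (wave speed): m/s
  f (frequency): 1/s  → in the denominator, contributes s

Multiplying the contributions: [m/s] · [s]
Adding exponents of each base unit: m: 1
SI base units of wavelength: m

The claimed units m/s (exponents m: 1, s: -1) do not match the derived units m (exponents m: 1), so the claim is incorrect.

Answer: No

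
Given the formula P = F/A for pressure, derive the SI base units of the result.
Units of each symbol in P = F/A:
  F (force): kg·m/s²
  A (area): m²  → in the denominator, contributes 1/m²

Multiplying the contributions: [kg·m/s²] · [1/m²]
Adding exponents of each base unit: kg: 1, m: -1, s: -2
SI base units of pressure: kg/(m·s²)

Answer: kg/(m·s²)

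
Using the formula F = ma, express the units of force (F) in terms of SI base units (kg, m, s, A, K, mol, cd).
Units of each symbol in F = ma:
  m (mass): kg
  a (acceleration): m/s²

Multiplying the contributions: [kg] · [m/s²]
Adding exponents of each base unit: kg: 1, m: 1, s: -2
SI base units of force: kg·m/s²

Answer: kg·m/s²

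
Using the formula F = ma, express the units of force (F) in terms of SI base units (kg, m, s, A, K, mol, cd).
Units of each symbol in F = ma:
  m (mass): kg
  a (acceleration): m/s²

Multiplying the contributions: [kg] · [m/s²]
Adding exponents of each base unit: kg: 1, m: 1, s: -2
SI base units of force: kg·m/s²

Answer: kg·m/s²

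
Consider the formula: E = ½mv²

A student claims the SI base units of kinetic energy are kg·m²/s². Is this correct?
Units of each symbol in E = ½mv²:
  m (mass): kg
  v (speed): m/s  → to the power 2, contributes m²/s²
  The factor ½ is dimensionless.

Multiplying the contributions: [kg] · [m²/s²]
Adding exponents of each base unit: kg: 1, m: 2, s: -2
SI base units of kinetic energy: kg·m²/s²

The claimed units kg·m²/s² match the derived units, so the claim is correct.

Answer: Yes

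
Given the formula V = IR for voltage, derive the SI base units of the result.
Units of each symbol in V = IR:
  I (current): A
  R (resistance, in ohms): kg·m²/(s³·A²)

Multiplying the contributions: [A] · [kg·m²/(s³·A²)]
Adding exponents of each base unit: kg: 1, m: 2, s: -3, A: -1
SI base units of voltage: kg·m²/(s³·A)

Answer: kg·m²/(s³·A)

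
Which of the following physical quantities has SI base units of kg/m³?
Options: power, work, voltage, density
Checking the SI base units of each option:
  power (P = W/t): kg·m²/s³  ✗
  work (W = Fd): kg·m²/s²  ✗
  voltage (V = IR): kg·m²/(s³·A)  ✗
  density (ρ = m/V): kg/m³  ✓ matches

Only density has units kg/m³.

Answer: density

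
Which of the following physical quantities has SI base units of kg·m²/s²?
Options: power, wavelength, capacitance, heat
Checking the SI base units of each option:
  power (P = W/t): kg·m²/s³  ✗
  wavelength (λ = v/f): m  ✗
  capacitance (C = Q/V): s⁴·A²/(kg·m²)  ✗
  heat (Q = mcΔT): kg·m²/s²  ✓ matches

Only heat has units kg·m²/s².

Answer: heat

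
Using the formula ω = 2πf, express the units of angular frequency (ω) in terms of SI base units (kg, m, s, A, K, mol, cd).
Units of each symbol in ω = 2πf:
  f (frequency): 1/s
  The factor 2π is dimensionless.

Multiplying the contributions: [1/s]
Adding exponents of each base unit: s: -1
SI base units of angular frequency: 1/s

Answer: 1/s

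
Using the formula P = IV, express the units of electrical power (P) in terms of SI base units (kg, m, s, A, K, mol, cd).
Units of each symbol in P = IV:
  I (current): A
  V (voltage, in volts): kg·m²/(s³·A)

Multiplying the contributions: [A] · [kg·m²/(s³·A)]
Adding exponents of each base unit: kg: 1, m: 2, s: -3
SI base units of electrical power: kg·m²/s³

Answer: kg·m²/s³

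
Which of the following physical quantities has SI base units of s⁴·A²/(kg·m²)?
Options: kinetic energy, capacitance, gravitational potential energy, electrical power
Checking the SI base units of each option:
  kinetic energy (E = ½mv²): kg·m²/s²  ✗
  capacitance (C = Q/V): s⁴·A²/(kg·m²)  ✓ matches
  gravitational potential energy (U = -GMm/r): kg·m²/s²  ✗
  electrical power (P = IV): kg·m²/s³  ✗

Only capacitance has units s⁴·A²/(kg·m²).

Answer: capacitance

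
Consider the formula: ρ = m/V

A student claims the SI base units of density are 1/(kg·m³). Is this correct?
Units of each symbol in ρ = m/V:
  m (mass): kg
  V (volume): m³  → in the denominator, contributes 1/m³

Multiplying the contributions: [kg] · [1/m³]
Adding exponents of each base unit: kg: 1, m: -3
SI base units of density: kg/m³

The claimed units 1/(kg·m³) (exponents kg: -1, m: -3) do not match the derived units kg/m³ (exponents kg: 1, m: -3), so the claim is incorrect.

Answer: No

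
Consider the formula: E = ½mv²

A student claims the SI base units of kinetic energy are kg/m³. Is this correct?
Units of each symbol in E = ½mv²:
  m (mass): kg
  v (speed): m/s  → to the power 2, contributes m²/s²
  The factor ½ is dimensionless.

Multiplying the contributions: [kg] · [m²/s²]
Adding exponents of each base unit: kg: 1, m: 2, s: -2
SI base units of kinetic energy: kg·m²/s²

The claimed units kg/m³ (exponents kg: 1, m: -3) do not match the derived units kg·m²/s² (exponents kg: 1, m: 2, s: -2), so the claim is incorrect.

Answer: No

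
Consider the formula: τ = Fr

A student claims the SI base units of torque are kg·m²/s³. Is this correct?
Units of each symbol in τ = Fr:
  F (force): kg·m/s²
  r (lever arm): m

Multiplying the contributions: [kg·m/s²] · [m]
Adding exponents of each base unit: kg: 1, m: 2, s: -2
SI base units of torque: kg·m²/s²

The claimed units kg·m²/s³ (exponents kg: 1, m: 2, s: -3) do not match the derived units kg·m²/s² (exponents kg: 1, m: 2, s: -2), so the claim is incorrect.

Answer: No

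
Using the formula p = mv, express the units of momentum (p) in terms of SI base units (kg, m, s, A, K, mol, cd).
Units of each symbol in p = mv:
  m (mass): kg
  v (velocity): m/s

Multiplying the contributions: [kg] · [m/s]
Adding exponents of each base unit: kg: 1, m: 1, s: -1
SI base units of momentum: kg·m/s

Answer: kg·m/s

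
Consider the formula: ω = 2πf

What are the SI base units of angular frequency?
Units of each symbol in ω = 2πf:
  f (frequency): 1/s
  The factor 2π is dimensionless.

Multiplying the contributions: [1/s]
Adding exponents of each base unit: s: -1
SI base units of angular frequency: 1/s

Answer: 1/s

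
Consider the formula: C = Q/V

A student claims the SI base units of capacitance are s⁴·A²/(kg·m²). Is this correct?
Units of each symbol in C = Q/V:
  Q (charge, in coulombs): s·A
  V (voltage, in volts): kg·m²/(s³·A)  → in the denominator, contributes s³·A/(kg·m²)

Multiplying the contributions: [s·A] · [s³·A/(kg·m²)]
Adding exponents of each base unit: kg: -1, m: -2, s: 4, A: 2
SI base units of capacitance: s⁴·A²/(kg·m²)

The claimed units s⁴·A²/(kg·m²) match the derived units, so the claim is correct.

Answer: Yes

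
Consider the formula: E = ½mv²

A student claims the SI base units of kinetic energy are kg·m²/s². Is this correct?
Units of each symbol in E = ½mv²:
  m (mass): kg
  v (speed): m/s  → to the power 2, contributes m²/s²
  The factor ½ is dimensionless.

Multiplying the contributions: [kg] · [m²/s²]
Adding exponents of each base unit: kg: 1, m: 2, s: -2
SI base units of kinetic energy: kg·m²/s²

The claimed units kg·m²/s² match the derived units, so the claim is correct.

Answer: Yes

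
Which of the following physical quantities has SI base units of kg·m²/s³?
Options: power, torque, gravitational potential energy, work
Checking the SI base units of each option:
  power (P = W/t): kg·m²/s³  ✓ matches
  torque (τ = Fr): kg·m²/s²  ✗
  gravitational potential energy (U = -GMm/r): kg·m²/s²  ✗
  work (W = Fd): kg·m²/s²  ✗

Only power has units kg·m²/s³.

Answer: power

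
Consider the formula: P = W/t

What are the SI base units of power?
Units of each symbol in P = W/t:
  W (work): kg·m²/s²
  t (time): s  → in the denominator, contributes 1/s

Multiplying the contributions: [kg·m²/s²] · [1/s]
Adding exponents of each base unit: kg: 1, m: 2, s: -3
SI base units of power: kg·m²/s³

Answer: kg·m²/s³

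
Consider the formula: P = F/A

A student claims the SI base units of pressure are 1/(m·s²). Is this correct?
Units of each symbol in P = F/A:
  F (force): kg·m/s²
  A (area): m²  → in the denominator, contributes 1/m²

Multiplying the contributions: [kg·m/s²] · [1/m²]
Adding exponents of each base unit: kg: 1, m: -1, s: -2
SI base units of pressure: kg/(m·s²)

The claimed units 1/(m·s²) (exponents m: -1, s: -2) do not match the derived units kg/(m·s²) (exponents kg: 1, m: -1, s: -2), so the claim is incorrect.

Answer: No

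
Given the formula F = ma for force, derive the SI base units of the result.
Units of each symbol in F = ma:
  m (mass): kg
  a (acceleration): m/s²

Multiplying the contributions: [kg] · [m/s²]
Adding exponents of each base unit: kg: 1, m: 1, s: -2
SI base units of force: kg·m/s²

Answer: kg·m/s²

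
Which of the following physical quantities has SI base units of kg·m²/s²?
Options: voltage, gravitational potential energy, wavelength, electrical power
Checking the SI base units of each option:
  voltage (V = IR): kg·m²/(s³·A)  ✗
  gravitational potential energy (U = -GMm/r): kg·m²/s²  ✓ matches
  wavelength (λ = v/f): m  ✗
  electrical power (P = IV): kg·m²/s³  ✗

Only gravitational potential energy has units kg·m²/s².

Answer: gravitational potential energy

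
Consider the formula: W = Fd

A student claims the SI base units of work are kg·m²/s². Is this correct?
Units of each symbol in W = Fd:
  F (force): kg·m/s²
  d (displacement): m

Multiplying the contributions: [kg·m/s²] · [m]
Adding exponents of each base unit: kg: 1, m: 2, s: -2
SI base units of work: kg·m²/s²

The claimed units kg·m²/s² match the derived units, so the claim is correct.

Answer: Yes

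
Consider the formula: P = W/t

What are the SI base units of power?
Units of each symbol in P = W/t:
  W (work): kg·m²/s²
  t (time): s  → in the denominator, contributes 1/s

Multiplying the contributions: [kg·m²/s²] · [1/s]
Adding exponents of each base unit: kg: 1, m: 2, s: -3
SI base units of power: kg·m²/s³

Answer: kg·m²/s³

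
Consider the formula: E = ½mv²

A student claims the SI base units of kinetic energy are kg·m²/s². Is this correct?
Units of each symbol in E = ½mv²:
  m (mass): kg
  v (speed): m/s  → to the power 2, contributes m²/s²
  The factor ½ is dimensionless.

Multiplying the contributions: [kg] · [m²/s²]
Adding exponents of each base unit: kg: 1, m: 2, s: -2
SI base units of kinetic energy: kg·m²/s²

The claimed units kg·m²/s² match the derived units, so the claim is correct.

Answer: Yes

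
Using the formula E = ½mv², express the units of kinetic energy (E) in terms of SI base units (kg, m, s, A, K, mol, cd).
Units of each symbol in E = ½mv²:
  m (mass): kg
  v (speed): m/s  → to the power 2, contributes m²/s²
  The factor ½ is dimensionless.

Multiplying the contributions: [kg] · [m²/s²]
Adding exponents of each base unit: kg: 1, m: 2, s: -2
SI base units of kinetic energy: kg·m²/s²

Answer: kg·m²/s²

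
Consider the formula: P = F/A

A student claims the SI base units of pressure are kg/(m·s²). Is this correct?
Units of each symbol in P = F/A:
  F (force): kg·m/s²
  A (area): m²  → in the denominator, contributes 1/m²

Multiplying the contributions: [kg·m/s²] · [1/m²]
Adding exponents of each base unit: kg: 1, m: -1, s: -2
SI base units of pressure: kg/(m·s²)

The claimed units kg/(m·s²) match the derived units, so the claim is correct.

Answer: Yes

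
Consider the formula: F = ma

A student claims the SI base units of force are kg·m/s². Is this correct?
Units of each symbol in F = ma:
  m (mass): kg
  a (acceleration): m/s²

Multiplying the contributions: [kg] · [m/s²]
Adding exponents of each base unit: kg: 1, m: 1, s: -2
SI base units of force: kg·m/s²

The claimed units kg·m/s² match the derived units, so the claim is correct.

Answer: Yes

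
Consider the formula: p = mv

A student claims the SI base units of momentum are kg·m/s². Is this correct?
Units of each symbol in p = mv:
  m (mass): kg
  v (velocity): m/s

Multiplying the contributions: [kg] · [m/s]
Adding exponents of each base unit: kg: 1, m: 1, s: -1
SI base units of momentum: kg·m/s

The claimed units kg·m/s² (exponents kg: 1, m: 1, s: -2) do not match the derived units kg·m/s (exponents kg: 1, m: 1, s: -1), so the claim is incorrect.

Answer: No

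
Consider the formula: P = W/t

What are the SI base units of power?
Units of each symbol in P = W/t:
  W (work): kg·m²/s²
  t (time): s  → in the denominator, contributes 1/s

Multiplying the contributions: [kg·m²/s²] · [1/s]
Adding exponents of each base unit: kg: 1, m: 2, s: -3
SI base units of power: kg·m²/s³

Answer: kg·m²/s³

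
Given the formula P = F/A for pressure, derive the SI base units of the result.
Units of each symbol in P = F/A:
  F (force): kg·m/s²
  A (area): m²  → in the denominator, contributes 1/m²

Multiplying the contributions: [kg·m/s²] · [1/m²]
Adding exponents of each base unit: kg: 1, m: -1, s: -2
SI base units of pressure: kg/(m·s²)

Answer: kg/(m·s²)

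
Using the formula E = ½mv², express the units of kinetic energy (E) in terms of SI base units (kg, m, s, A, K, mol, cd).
Units of each symbol in E = ½mv²:
  m (mass): kg
  v (speed): m/s  → to the power 2, contributes m²/s²
  The factor ½ is dimensionless.

Multiplying the contributions: [kg] · [m²/s²]
Adding exponents of each base unit: kg: 1, m: 2, s: -2
SI base units of kinetic energy: kg·m²/s²

Answer: kg·m²/s²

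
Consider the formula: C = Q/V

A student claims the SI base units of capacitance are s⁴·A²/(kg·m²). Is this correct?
Units of each symbol in C = Q/V:
  Q (charge, in coulombs): s·A
  V (voltage, in volts): kg·m²/(s³·A)  → in the denominator, contributes s³·A/(kg·m²)

Multiplying the contributions: [s·A] · [s³·A/(kg·m²)]
Adding exponents of each base unit: kg: -1, m: -2, s: 4, A: 2
SI base units of capacitance: s⁴·A²/(kg·m²)

The claimed units s⁴·A²/(kg·m²) match the derived units, so the claim is correct.

Answer: Yes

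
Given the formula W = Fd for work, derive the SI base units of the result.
Units of each symbol in W = Fd:
  F (force): kg·m/s²
  d (displacement): m

Multiplying the contributions: [kg·m/s²] · [m]
Adding exponents of each base unit: kg: 1, m: 2, s: -2
SI base units of work: kg·m²/s²

Answer: kg·m²/s²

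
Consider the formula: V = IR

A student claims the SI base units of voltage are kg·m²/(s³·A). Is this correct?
Units of each symbol in V = IR:
  I (current): A
  R (resistance, in ohms): kg·m²/(s³·A²)

Multiplying the contributions: [A] · [kg·m²/(s³·A²)]
Adding exponents of each base unit: kg: 1, m: 2, s: -3, A: -1
SI base units of voltage: kg·m²/(s³·A)

The claimed units kg·m²/(s³·A) match the derived units, so the claim is correct.

Answer: Yes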